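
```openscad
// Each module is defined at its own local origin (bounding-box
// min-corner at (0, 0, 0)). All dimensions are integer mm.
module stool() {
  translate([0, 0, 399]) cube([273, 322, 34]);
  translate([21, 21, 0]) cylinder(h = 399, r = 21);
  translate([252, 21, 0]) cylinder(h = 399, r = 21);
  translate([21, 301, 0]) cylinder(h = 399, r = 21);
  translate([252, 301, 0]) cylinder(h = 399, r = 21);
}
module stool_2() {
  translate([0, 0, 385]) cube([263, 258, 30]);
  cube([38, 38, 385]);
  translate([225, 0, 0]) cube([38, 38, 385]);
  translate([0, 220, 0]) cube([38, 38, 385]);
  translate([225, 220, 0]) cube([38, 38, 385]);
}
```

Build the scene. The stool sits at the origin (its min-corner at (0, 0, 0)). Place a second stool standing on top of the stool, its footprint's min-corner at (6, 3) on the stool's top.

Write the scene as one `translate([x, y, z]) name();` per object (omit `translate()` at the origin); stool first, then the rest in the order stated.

stool();
translate([6, 3, 433]) stool_2();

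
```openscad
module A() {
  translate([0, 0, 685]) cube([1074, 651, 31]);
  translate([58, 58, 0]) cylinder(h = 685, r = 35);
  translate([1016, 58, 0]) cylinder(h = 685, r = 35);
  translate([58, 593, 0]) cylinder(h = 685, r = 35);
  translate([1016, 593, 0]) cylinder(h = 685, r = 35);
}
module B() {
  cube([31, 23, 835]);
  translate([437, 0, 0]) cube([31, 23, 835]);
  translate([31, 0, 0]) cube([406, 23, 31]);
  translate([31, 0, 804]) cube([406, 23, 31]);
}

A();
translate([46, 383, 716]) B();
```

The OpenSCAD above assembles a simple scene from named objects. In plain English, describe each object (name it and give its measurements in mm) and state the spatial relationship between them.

A is a table with a 1074×651 mm rectangular top, 31 mm thick, top surface at z = 716 mm, supported by four round legs of 70 mm diameter, each leg's bounding box inset 23 mm from the nearest pair of top edges, running from the floor.

B is a picture frame with a 406×773 mm rectangular opening (x by z) and a uniform 31 mm border on every side. Frame depth is 23 mm along y. It is built from two vertical stiles running the full outside height and two horizontal rails spanning the gap between the stiles.

The picture frame is on top of the table.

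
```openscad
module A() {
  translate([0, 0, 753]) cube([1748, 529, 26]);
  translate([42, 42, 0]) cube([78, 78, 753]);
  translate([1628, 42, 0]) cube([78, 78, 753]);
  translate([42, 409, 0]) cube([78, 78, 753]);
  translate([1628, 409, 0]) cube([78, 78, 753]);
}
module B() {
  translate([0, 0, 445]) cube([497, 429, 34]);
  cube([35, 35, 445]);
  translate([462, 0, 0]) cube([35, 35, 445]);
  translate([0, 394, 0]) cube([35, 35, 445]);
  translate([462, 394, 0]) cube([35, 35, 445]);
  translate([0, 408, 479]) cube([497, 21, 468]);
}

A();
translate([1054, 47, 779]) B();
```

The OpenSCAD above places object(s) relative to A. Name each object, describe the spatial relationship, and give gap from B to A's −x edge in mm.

The chair's min-x is at 1054; the table's min-x is 0; gap = 1054 mm.

A is a table. B is a chair. The chair is on top of the table. The gap from the chair to the table's −x edge is 1054 mm.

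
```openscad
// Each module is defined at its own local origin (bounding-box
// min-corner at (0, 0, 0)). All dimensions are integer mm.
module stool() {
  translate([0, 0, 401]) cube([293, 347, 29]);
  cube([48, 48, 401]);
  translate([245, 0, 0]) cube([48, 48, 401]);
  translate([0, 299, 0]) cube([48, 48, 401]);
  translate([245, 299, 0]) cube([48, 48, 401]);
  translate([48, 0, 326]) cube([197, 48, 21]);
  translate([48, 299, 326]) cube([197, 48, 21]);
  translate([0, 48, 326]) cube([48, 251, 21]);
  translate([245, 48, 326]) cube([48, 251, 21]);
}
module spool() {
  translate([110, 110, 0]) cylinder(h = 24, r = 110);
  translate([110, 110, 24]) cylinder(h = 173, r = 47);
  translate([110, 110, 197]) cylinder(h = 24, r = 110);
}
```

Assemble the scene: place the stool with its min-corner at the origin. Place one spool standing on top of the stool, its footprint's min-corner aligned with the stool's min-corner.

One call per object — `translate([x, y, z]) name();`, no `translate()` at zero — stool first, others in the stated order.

stool();
translate([0, 0, 430]) spool();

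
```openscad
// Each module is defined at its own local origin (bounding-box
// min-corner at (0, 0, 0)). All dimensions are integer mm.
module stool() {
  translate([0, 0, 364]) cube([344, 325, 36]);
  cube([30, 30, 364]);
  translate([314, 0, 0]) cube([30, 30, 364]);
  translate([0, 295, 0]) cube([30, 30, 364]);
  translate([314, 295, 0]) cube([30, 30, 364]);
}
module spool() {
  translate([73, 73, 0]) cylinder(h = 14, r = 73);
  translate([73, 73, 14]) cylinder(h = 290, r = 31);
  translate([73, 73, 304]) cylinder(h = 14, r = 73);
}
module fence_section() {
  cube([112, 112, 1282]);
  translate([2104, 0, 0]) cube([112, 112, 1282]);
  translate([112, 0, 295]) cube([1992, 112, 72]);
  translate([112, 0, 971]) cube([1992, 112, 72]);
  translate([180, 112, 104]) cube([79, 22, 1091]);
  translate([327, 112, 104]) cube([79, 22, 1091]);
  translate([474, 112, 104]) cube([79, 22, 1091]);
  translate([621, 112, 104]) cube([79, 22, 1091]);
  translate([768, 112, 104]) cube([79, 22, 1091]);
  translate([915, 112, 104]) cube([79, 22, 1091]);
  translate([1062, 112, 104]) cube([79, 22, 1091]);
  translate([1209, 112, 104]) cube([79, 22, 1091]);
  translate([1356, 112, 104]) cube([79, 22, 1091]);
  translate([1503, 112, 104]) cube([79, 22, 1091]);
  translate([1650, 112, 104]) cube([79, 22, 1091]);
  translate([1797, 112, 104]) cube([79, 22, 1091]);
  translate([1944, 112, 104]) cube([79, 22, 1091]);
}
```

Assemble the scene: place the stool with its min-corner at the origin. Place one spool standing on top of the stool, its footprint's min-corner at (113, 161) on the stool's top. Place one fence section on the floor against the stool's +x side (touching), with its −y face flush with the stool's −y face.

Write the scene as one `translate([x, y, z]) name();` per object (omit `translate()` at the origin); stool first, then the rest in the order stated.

stool();
translate([113, 161, 400]) spool();
translate([344, 0, 0]) fence_section();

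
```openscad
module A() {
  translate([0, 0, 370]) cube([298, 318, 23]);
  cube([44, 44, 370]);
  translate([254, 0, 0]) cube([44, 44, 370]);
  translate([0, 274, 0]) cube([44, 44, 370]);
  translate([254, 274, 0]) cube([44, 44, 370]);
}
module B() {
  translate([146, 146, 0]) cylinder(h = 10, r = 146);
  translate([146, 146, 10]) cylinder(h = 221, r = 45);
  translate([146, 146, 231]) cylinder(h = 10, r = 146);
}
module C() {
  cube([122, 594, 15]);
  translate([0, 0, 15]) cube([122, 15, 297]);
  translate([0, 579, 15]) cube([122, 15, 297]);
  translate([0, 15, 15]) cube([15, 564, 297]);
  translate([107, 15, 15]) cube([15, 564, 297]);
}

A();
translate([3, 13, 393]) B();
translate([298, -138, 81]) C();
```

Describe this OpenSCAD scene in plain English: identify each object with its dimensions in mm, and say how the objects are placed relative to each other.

A is a four-legged stool. The seat is a 298×318×23 mm slab whose top surface is at z = 393 mm; four square legs, each 44×44 mm in cross-section, run from the floor (z = 0) to the underside of the seat, each flush with a corner of the seat.

B is a spool: two coaxial disc flanges of radius 146 mm and thickness 10 mm, joined by a core cylinder of radius 45 mm and height 221 mm. The lower flange rests on z = 0 and the three cylinders share a vertical axis.

C is an open-topped rectangular box: outside dimensions 122×594×312 mm, with a uniform wall and base thickness of 15 mm. The base is a full 122×594 slab on the floor; four walls sit on top of the base. The front and back walls (the −y and +y sides) span the full width; the two side walls fit between them.

The spool is on top of the stool, centred. The open box is beside the stool with their tops flush at z = 393.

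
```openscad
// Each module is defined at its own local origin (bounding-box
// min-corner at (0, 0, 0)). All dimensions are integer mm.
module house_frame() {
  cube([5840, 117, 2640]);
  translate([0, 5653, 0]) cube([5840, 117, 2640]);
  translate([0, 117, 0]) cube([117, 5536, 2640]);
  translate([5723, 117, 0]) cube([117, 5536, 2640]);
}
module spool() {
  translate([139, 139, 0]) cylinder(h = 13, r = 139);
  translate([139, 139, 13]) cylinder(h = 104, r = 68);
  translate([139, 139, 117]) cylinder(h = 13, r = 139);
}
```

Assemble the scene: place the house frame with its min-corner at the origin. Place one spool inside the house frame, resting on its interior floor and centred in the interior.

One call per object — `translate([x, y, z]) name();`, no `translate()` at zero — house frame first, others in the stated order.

house_frame();
translate([2781, 2746, 0]) spool();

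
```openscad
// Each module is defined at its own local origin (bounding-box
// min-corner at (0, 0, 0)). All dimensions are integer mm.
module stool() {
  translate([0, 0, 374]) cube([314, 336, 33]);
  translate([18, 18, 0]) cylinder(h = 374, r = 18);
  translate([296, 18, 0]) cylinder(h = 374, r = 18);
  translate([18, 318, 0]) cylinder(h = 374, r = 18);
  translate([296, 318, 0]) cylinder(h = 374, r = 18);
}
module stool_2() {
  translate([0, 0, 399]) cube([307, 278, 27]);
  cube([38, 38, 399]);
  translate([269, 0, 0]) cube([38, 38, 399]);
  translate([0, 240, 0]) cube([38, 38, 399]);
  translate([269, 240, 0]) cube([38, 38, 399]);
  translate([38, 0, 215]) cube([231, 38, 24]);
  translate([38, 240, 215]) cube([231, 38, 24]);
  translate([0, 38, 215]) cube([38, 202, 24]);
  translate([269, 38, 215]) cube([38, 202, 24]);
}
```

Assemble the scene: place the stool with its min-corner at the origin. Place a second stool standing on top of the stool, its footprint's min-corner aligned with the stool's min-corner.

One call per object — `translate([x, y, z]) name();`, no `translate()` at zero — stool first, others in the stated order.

stool();
translate([0, 0, 407]) stool_2();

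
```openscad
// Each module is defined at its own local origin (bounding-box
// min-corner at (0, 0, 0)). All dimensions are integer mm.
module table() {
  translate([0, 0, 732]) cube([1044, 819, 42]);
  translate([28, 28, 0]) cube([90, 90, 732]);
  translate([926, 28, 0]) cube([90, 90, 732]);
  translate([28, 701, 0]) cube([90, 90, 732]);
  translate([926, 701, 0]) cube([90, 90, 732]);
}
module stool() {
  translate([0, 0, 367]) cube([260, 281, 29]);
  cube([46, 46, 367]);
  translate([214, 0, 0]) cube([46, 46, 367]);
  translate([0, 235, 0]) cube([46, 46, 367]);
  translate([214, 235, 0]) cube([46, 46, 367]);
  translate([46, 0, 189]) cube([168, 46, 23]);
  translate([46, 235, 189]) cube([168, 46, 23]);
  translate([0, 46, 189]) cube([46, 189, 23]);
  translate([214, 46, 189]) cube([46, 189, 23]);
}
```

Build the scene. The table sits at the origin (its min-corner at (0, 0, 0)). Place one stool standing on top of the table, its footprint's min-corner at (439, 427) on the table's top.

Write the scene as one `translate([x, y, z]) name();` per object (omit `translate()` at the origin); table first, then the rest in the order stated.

table();
translate([439, 427, 774]) stool();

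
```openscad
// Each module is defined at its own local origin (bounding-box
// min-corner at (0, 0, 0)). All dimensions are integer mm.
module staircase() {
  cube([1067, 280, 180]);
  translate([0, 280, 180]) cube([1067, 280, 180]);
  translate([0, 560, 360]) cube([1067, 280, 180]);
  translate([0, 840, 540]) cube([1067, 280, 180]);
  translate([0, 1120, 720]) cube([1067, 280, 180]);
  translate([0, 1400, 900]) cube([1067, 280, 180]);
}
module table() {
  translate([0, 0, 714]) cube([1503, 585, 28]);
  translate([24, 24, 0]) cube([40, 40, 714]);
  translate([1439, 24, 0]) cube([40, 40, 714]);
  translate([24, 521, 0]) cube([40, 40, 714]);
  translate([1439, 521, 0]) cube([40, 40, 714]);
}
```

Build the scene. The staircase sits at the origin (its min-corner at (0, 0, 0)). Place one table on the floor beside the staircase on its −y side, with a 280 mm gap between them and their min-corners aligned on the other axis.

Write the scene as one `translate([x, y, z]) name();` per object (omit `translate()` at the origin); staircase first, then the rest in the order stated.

staircase();
translate([0, -865, 0]) table();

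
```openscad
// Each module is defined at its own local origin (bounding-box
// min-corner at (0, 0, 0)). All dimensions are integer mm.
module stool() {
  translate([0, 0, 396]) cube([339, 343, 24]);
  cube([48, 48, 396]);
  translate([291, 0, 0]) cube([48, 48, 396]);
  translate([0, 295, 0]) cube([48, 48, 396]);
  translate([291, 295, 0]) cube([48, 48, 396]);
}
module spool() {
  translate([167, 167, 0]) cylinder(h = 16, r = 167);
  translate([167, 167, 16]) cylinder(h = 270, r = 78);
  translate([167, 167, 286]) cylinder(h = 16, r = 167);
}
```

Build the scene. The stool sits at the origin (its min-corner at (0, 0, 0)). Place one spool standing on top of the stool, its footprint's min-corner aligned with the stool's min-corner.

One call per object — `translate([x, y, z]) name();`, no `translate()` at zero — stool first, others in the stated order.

stool();
translate([0, 0, 420]) spool();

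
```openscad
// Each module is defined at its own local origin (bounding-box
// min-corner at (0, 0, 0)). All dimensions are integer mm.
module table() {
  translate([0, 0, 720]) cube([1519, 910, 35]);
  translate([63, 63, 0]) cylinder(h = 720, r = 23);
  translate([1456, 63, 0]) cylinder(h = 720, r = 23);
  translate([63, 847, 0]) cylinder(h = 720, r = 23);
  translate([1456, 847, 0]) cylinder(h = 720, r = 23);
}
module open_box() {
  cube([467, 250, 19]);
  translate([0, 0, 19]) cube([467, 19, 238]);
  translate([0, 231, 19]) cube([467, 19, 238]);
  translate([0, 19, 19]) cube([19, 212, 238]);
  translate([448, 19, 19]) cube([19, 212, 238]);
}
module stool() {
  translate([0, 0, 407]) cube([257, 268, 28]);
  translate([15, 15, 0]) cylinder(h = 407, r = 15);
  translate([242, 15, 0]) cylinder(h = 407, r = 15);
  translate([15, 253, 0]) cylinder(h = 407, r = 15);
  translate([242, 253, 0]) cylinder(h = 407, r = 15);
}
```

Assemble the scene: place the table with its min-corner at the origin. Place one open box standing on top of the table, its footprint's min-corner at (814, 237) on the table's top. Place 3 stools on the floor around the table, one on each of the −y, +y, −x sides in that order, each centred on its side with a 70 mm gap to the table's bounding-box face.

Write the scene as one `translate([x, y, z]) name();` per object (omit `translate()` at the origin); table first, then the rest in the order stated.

table();
translate([814, 237, 755]) open_box();
translate([631, -338, 0]) stool();
translate([631, 980, 0]) stool();
translate([-327, 321, 0]) stool();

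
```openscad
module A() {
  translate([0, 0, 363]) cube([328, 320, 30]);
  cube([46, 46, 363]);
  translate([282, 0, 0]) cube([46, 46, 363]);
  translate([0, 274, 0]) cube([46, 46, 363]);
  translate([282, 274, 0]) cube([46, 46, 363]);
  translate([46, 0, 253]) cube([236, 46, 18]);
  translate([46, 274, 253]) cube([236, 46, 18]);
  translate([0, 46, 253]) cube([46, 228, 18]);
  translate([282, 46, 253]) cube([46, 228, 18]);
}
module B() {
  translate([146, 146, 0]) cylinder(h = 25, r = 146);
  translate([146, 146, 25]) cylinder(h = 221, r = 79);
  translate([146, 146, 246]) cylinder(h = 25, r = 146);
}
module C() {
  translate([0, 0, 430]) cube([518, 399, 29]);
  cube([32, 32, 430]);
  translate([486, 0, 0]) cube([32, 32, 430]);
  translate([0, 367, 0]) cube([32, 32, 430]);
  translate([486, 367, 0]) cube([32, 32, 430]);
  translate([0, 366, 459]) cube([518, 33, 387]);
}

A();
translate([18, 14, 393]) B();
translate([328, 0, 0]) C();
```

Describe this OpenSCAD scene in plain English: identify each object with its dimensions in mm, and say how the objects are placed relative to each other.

A is a simple wooden stool: a rectangular seat 328 mm (x) by 320 mm (y), 30 mm thick, top face at z = 393 mm, on four square legs, each 46×46 mm in cross-section. The legs rest on z = 0, each flush with a corner of the seat. Four stretchers, 46 mm wide and 18 mm tall, connect adjacent legs with their undersides at z = 253 mm, each running between the inner faces of the legs it joins and aligned with the legs' outer faces on the other axis.

B is a spool: two coaxial disc flanges of radius 146 mm and thickness 25 mm, joined by a core cylinder of radius 79 mm and height 221 mm. The lower flange rests on z = 0 and the three cylinders share a vertical axis.

C is a chair. The seat is a 518×399×29 mm slab with its top at z = 459 mm, on four 32×32 mm corner legs (flush with the seat edges, standing on z = 0). A flat backrest 33 mm thick, 387 mm tall, spans the full seat width and rises from the seat top along its +y edge, rear face flush with the rear of the seat.

The spool is on top of the stool, centred. The chair is against the stool's +x side, with their −y faces flush.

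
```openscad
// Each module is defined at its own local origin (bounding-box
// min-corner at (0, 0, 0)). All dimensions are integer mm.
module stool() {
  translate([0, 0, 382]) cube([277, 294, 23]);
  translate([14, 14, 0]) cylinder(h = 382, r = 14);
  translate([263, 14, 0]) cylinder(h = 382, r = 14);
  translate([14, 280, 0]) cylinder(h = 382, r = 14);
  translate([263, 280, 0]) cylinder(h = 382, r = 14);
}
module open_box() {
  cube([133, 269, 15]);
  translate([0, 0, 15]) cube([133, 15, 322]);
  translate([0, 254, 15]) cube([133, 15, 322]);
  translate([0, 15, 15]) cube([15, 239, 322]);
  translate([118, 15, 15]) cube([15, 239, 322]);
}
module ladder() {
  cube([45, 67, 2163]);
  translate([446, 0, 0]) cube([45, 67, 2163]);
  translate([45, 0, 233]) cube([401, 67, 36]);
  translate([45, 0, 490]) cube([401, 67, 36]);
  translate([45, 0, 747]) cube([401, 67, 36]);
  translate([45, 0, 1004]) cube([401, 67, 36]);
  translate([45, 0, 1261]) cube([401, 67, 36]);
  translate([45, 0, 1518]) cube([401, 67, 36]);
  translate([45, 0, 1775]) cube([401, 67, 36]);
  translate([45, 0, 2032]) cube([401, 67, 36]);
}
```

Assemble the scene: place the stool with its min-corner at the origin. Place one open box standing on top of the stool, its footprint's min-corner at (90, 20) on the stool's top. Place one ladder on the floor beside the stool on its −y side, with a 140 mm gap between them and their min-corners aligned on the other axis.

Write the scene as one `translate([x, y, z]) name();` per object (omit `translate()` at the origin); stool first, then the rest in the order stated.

stool();
translate([90, 20, 405]) open_box();
translate([0, -207, 0]) ladder();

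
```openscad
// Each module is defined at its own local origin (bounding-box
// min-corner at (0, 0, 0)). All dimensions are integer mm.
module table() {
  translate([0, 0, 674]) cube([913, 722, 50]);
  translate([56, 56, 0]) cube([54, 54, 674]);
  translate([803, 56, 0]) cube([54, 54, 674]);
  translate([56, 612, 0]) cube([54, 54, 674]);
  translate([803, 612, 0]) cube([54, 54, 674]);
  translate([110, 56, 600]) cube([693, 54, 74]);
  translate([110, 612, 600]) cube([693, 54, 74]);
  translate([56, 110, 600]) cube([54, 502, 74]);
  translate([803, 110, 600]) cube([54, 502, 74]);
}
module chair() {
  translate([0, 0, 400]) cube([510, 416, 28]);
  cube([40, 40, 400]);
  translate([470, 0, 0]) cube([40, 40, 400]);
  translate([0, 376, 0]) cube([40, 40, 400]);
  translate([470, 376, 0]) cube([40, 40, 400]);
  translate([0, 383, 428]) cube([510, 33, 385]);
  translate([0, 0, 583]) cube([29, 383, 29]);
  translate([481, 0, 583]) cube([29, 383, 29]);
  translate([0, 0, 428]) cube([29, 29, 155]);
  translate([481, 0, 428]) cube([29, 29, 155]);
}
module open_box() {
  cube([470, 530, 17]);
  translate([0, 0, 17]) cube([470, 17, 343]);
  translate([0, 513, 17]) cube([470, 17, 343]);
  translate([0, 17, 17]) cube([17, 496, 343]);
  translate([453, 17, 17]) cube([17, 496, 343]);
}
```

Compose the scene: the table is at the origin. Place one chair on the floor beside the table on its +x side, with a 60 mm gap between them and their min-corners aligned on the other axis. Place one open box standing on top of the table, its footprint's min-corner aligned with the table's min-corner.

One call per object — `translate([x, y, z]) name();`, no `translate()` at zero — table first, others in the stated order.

table();
translate([973, 0, 0]) chair();
translate([0, 0, 724]) open_box();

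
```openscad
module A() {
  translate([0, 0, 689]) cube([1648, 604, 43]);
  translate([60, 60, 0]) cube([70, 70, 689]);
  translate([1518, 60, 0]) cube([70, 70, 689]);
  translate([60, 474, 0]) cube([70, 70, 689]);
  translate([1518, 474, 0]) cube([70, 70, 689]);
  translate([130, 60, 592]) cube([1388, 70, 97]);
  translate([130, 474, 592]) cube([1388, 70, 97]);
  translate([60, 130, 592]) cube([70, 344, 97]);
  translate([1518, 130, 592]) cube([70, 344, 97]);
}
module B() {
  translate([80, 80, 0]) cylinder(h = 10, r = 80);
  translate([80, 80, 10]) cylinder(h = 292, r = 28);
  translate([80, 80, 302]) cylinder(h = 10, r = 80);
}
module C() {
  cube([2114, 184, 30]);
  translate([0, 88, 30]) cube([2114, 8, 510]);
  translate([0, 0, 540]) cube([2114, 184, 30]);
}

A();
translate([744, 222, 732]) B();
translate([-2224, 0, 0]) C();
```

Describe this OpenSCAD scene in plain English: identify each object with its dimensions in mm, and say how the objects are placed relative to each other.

A is a table: top 1648 mm (x) × 604 mm (y), 43 mm thick, upper face at z = 732 mm, on four 70×70 mm square legs, each inset 60 mm from the nearest pair of top edges, running from z = 0 to the bottom of the top. Four apron rails, 70 mm thick and 97 mm tall, run between adjacent legs with their top edges flush with the underside of the top and their outer faces flush with the legs' outer faces.

B is a spool: two coaxial disc flanges of radius 80 mm and thickness 10 mm, joined by a core cylinder of radius 28 mm and height 292 mm. The lower flange rests on z = 0 and the three cylinders share a vertical axis.

C is an I-beam lying along x, 2114 mm long. Overall section height 570 mm. Two flanges 184 mm wide (y) and 30 mm thick, one on the floor and one at the top; a web 8 mm thick runs between them, centred on the flange width.

The spool is on top of the table, centred. The I-beam is on the floor beside the table on its −x side.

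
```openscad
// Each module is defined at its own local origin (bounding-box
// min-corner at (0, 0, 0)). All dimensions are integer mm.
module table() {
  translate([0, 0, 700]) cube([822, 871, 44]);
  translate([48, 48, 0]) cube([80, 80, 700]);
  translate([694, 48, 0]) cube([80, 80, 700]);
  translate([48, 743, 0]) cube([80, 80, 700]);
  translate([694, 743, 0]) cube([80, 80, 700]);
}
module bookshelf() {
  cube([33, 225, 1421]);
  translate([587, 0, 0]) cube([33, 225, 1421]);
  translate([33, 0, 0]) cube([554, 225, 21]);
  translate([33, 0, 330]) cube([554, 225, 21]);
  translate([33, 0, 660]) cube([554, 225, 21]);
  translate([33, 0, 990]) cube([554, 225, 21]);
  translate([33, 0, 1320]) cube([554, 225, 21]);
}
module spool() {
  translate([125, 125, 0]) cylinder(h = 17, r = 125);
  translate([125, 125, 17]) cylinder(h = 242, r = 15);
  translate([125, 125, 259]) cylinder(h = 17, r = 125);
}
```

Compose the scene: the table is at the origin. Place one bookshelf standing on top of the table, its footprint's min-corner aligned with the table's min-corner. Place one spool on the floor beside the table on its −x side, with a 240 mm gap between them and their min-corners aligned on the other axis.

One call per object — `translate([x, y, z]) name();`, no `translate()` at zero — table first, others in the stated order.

table();
translate([0, 0, 744]) bookshelf();
translate([-490, 0, 0]) spool();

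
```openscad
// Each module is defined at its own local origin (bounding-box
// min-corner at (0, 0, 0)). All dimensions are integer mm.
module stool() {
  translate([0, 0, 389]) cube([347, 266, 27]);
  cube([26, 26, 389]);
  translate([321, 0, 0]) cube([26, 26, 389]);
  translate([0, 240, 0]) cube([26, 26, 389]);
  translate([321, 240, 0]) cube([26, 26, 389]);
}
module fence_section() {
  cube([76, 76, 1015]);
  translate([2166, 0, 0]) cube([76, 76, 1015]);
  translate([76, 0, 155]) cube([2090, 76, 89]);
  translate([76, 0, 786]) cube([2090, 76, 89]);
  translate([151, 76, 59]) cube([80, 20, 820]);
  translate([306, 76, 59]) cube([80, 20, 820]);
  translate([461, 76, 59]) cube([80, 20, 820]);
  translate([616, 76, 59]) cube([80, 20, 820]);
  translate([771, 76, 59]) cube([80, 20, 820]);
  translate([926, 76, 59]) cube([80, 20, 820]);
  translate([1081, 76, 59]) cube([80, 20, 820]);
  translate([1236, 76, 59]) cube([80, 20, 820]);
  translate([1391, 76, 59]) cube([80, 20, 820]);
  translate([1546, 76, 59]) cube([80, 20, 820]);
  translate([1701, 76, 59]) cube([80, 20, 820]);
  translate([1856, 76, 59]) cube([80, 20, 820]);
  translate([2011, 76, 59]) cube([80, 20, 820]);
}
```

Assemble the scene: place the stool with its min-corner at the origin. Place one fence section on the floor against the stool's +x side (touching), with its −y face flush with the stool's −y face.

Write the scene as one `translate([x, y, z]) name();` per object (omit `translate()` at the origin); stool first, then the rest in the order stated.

stool();
translate([347, 0, 0]) fence_section();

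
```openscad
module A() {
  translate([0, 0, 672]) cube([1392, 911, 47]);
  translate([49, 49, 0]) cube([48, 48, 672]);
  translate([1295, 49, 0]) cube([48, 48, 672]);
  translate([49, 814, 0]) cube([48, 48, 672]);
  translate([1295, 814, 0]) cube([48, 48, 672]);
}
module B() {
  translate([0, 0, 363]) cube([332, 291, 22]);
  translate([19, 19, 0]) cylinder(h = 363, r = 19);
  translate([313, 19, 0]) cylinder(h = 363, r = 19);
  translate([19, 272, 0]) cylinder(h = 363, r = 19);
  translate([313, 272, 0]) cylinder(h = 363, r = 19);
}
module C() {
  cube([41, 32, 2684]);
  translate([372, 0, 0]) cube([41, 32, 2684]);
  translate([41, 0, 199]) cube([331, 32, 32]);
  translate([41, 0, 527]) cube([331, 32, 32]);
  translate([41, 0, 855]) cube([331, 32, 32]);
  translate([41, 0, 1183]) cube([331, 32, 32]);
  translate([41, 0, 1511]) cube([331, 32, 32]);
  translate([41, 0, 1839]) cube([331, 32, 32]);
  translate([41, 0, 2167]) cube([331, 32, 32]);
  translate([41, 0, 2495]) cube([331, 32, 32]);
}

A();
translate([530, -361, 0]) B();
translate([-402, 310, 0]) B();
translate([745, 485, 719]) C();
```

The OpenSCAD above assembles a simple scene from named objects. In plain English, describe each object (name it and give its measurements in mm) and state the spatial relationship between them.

A is a table: top 1392 mm (x) × 911 mm (y), 47 mm thick, upper face at z = 719 mm, on four 48×48 mm square legs, each inset 49 mm from the nearest pair of top edges, running from z = 0 to the bottom of the top.

B is a simple wooden stool: a rectangular seat 332 mm (x) by 291 mm (y), 22 mm thick, top face at z = 385 mm, on four round legs, each 38 mm in diameter. The legs rest on z = 0, each leg's axis is inset half a diameter from the nearest pair of seat edges (so the leg's bounding box is flush with the corner).

C is a straight ladder. Two 41×32 mm vertical rails, 2684 mm tall, stand 413 mm apart (outside-to-outside) with their front faces coplanar on the −y side. 8 rungs, each 32 mm deep and 32 mm tall, span between the inner faces of the rails, front faces flush with the rails. The lowest rung's underside is at z = 199 mm and rungs are spaced 328 mm apart (underside to underside).

Two stools sit around the table at the −y, −x sides. The ladder is on top of the table.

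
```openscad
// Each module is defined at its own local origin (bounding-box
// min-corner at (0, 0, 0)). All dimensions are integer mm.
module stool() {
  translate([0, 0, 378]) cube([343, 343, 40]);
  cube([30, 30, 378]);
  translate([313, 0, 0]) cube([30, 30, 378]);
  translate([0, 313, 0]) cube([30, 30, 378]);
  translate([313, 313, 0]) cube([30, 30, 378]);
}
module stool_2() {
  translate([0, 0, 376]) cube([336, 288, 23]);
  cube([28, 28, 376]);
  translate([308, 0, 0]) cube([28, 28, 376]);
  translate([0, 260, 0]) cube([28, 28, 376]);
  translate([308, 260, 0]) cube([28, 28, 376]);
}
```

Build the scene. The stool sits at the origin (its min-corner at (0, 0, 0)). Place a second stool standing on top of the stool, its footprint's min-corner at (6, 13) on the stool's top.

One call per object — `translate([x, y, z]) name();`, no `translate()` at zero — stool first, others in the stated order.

stool();
translate([6, 13, 418]) stool_2();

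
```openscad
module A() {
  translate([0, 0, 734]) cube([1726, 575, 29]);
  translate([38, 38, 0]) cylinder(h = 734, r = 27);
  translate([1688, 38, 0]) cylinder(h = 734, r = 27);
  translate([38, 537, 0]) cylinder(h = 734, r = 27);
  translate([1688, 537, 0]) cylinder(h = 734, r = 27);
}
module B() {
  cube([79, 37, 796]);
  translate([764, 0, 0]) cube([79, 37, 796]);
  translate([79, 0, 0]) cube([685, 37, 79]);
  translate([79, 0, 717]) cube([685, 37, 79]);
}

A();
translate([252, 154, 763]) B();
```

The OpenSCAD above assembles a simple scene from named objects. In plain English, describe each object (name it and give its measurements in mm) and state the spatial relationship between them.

A is a table with a 1726×575 mm rectangular top, 29 mm thick, top surface at z = 763 mm, supported by four round legs of 54 mm diameter, each leg's bounding box inset 11 mm from the nearest pair of top edges, running from the floor.

B is a picture frame with a 685×638 mm rectangular opening (x by z) and a uniform 79 mm border on every side. Frame depth is 37 mm along y. It is built from two vertical stiles running the full outside height and two horizontal rails spanning the gap between the stiles.

The picture frame is on top of the table.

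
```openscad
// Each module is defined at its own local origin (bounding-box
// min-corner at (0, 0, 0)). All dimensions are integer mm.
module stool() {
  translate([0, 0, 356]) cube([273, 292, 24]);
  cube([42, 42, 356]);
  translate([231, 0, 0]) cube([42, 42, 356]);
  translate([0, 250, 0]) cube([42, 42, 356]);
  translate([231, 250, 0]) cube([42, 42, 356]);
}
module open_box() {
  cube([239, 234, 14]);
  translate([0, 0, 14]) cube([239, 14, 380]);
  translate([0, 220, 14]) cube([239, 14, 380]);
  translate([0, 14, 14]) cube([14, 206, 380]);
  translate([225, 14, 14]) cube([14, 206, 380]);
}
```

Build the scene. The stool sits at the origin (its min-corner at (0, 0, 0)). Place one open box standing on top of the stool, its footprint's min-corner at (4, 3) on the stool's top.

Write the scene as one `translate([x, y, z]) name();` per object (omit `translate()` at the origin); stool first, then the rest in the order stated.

stool();
translate([4, 3, 380]) open_box();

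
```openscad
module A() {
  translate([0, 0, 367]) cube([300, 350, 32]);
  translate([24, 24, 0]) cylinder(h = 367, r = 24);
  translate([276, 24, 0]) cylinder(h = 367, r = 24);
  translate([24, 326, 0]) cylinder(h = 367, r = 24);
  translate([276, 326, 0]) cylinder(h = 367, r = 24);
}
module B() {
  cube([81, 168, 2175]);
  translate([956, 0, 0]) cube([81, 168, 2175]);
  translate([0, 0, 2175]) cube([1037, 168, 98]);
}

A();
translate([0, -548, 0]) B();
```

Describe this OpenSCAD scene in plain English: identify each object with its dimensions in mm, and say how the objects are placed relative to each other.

A is a four-legged stool. The seat is 300×350 mm, 32 mm thick, top at z = 399 mm. It stands on four round legs, each 48 mm in diameter, from z = 0 to the seat underside, each leg's axis is inset half a diameter from the nearest pair of seat edges (so the leg's bounding box is flush with the corner).

B is a rectangular door frame: two vertical jambs of 81×168 mm section, 2175 mm tall, with a clear opening 875 mm wide between their inner faces. A header 98 mm tall and 168 mm deep lies on top of the jambs and spans the full outside width.

The door frame is on the floor beside the stool on its −y side.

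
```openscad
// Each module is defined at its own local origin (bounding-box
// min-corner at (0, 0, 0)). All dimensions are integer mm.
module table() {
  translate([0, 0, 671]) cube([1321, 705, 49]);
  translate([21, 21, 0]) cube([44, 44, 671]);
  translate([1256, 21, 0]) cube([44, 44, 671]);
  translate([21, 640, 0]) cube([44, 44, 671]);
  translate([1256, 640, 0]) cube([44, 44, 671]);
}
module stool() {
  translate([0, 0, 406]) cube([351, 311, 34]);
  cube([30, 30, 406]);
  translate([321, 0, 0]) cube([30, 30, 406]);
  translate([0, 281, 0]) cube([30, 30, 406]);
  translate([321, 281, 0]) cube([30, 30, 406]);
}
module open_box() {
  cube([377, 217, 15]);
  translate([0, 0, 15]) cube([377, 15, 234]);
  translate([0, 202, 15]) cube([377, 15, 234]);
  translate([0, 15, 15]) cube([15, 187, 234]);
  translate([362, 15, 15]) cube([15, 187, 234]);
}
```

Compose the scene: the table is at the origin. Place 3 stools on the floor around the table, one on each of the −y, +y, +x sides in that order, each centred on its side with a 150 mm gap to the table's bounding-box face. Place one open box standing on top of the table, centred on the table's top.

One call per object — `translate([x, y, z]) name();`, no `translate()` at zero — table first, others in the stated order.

table();
translate([485, -461, 0]) stool();
translate([485, 855, 0]) stool();
translate([1471, 197, 0]) stool();
translate([472, 244, 720]) open_box();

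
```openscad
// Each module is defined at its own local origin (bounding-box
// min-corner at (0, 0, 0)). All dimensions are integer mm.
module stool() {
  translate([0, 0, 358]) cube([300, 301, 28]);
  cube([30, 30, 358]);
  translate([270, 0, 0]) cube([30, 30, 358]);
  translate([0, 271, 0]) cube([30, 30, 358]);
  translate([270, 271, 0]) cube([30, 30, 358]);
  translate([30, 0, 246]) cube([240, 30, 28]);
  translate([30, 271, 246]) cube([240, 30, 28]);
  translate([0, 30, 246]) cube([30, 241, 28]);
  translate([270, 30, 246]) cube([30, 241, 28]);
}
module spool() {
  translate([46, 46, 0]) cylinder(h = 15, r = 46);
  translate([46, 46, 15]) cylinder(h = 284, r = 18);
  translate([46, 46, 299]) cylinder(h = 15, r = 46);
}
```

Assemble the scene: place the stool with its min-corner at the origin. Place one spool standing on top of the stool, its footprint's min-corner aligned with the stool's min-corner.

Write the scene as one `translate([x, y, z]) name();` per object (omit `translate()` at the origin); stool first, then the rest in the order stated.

stool();
translate([0, 0, 386]) spool();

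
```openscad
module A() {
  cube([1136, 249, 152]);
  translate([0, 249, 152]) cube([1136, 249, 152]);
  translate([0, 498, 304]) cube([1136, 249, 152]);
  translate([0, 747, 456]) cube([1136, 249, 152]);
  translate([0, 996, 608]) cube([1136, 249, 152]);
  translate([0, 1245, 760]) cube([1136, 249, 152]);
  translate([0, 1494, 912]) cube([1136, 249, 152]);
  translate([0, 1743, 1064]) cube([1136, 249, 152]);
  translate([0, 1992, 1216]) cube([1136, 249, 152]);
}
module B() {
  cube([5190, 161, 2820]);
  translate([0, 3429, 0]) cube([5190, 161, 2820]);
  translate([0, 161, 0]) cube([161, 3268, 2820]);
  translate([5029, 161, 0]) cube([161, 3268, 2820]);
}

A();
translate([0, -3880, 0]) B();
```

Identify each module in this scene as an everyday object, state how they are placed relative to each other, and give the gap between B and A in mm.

The house frame's nearest face is 290 mm from the staircase's −y face.

A is a staircase. B is a house frame. The house frame is on the floor beside the staircase on its −y side. The gap between the house frame and the staircase is 290 mm.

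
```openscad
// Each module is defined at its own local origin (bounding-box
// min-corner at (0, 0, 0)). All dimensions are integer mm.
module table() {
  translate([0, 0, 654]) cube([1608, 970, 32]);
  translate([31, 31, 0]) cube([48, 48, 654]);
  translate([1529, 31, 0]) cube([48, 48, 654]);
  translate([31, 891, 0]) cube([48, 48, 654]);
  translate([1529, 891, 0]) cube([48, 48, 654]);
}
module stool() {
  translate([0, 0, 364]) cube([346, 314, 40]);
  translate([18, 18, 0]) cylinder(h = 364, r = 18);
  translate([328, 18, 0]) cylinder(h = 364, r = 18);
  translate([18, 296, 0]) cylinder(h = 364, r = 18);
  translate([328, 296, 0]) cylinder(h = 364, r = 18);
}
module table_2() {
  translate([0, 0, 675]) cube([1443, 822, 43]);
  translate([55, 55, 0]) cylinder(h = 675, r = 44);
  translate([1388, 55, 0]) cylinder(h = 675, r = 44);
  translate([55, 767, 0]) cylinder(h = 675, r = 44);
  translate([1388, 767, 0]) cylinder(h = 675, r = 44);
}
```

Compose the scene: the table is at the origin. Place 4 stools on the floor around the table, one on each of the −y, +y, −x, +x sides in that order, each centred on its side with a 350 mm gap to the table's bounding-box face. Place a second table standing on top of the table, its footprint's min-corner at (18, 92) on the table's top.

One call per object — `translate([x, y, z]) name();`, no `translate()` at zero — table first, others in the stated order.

table();
translate([631, -664, 0]) stool();
translate([631, 1320, 0]) stool();
translate([-696, 328, 0]) stool();
translate([1958, 328, 0]) stool();
translate([18, 92, 686]) table_2();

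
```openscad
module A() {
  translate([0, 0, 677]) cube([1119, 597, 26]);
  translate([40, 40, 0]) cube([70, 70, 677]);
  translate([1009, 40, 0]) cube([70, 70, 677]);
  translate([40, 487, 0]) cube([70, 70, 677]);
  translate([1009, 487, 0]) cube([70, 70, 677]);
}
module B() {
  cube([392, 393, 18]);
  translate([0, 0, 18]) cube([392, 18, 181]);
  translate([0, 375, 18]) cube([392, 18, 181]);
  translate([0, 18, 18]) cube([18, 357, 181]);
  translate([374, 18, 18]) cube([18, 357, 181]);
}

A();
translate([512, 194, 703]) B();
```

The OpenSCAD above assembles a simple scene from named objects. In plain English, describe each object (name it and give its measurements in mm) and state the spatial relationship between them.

A is a table: top 1119 mm (x) × 597 mm (y), 26 mm thick, upper face at z = 703 mm, on four 70×70 mm square legs, each inset 40 mm from the nearest pair of top edges, running from z = 0 to the bottom of the top.

B is an open-topped rectangular box: outside dimensions 392×393×199 mm, with a uniform wall and base thickness of 18 mm. The base is a full 392×393 slab on the floor; four walls sit on top of the base. The front and back walls (the −y and +y sides) span the full width; the two side walls fit between them.

The open box is on top of the table.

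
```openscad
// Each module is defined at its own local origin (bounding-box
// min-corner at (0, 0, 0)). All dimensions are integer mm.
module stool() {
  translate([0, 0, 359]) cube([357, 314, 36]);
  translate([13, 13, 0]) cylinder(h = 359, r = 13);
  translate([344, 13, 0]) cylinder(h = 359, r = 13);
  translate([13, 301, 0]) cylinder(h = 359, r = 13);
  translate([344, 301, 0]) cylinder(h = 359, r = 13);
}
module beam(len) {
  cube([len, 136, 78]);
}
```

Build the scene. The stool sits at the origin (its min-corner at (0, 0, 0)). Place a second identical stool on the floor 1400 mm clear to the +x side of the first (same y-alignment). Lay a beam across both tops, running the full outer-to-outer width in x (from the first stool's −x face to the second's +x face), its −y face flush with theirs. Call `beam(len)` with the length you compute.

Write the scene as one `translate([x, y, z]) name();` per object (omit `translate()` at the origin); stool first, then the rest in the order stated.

stool();
translate([1757, 0, 0]) stool();
translate([0, 0, 395]) beam(2114);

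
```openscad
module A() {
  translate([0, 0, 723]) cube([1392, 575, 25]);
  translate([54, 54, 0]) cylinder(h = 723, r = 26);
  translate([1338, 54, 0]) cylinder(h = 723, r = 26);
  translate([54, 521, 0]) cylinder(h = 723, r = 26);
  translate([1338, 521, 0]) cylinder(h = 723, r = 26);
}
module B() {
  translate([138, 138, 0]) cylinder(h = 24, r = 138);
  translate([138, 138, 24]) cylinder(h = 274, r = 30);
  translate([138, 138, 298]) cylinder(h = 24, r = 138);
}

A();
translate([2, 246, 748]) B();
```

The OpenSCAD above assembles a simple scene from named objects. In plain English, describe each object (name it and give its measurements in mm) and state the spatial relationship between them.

A is a table with a 1392×575 mm rectangular top, 25 mm thick, top surface at z = 748 mm, supported by four round legs of 52 mm diameter, each leg's bounding box inset 28 mm from the nearest pair of top edges, running from the floor.

B is a spool: two coaxial disc flanges of radius 138 mm and thickness 24 mm, joined by a core cylinder of radius 30 mm and height 274 mm. The lower flange rests on z = 0 and the three cylinders share a vertical axis.

The spool is on top of the table.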